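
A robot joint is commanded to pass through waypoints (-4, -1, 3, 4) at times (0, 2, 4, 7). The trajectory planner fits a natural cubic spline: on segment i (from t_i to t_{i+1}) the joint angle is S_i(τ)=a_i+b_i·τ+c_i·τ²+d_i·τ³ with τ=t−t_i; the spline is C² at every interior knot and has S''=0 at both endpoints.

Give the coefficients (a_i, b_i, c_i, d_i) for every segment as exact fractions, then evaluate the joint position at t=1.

Δ: Δ0=3/2, Δ1=2, Δ2=1/3
row 1: diag=8, rhs=3; c'=1/4, d'=3/8
row 2: denom=10−2·1/4=19/2; d'=(-10−2·3/8)/(19/2)=-43/38
back: M2=-43/38
back: M1=3/8−1/4·-43/38=25/38
M: M0=0, M1=25/38, M2=-43/38, M3=0
seg 0: a=-4, c=M0/2=0, d=(M1−M0)/(6·2)=25/456, b=Δ0−h0·(2M0+M1)/6=73/57
seg 1: a=-1, c=M1/2=25/76, d=(M2−M1)/(6·2)=-17/114, b=Δ1−h1·(2M1+M2)/6=221/114
seg 2: a=3, c=M2/2=-43/76, d=(M3−M2)/(6·3)=43/684, b=Δ2−h2·(2M2+M3)/6=167/114
t_q=1 → seg 0, τ=1; S=-4+73/57·τ+0·τ²+25/456·τ³=-405/152

  seg 0: a=-4 b=73/57 c=0 d=25/456
  seg 1: a=-1 b=221/114 c=25/76 d=-17/114
  seg 2: a=3 b=167/114 c=-43/76 d=43/684
S(1) = -405/152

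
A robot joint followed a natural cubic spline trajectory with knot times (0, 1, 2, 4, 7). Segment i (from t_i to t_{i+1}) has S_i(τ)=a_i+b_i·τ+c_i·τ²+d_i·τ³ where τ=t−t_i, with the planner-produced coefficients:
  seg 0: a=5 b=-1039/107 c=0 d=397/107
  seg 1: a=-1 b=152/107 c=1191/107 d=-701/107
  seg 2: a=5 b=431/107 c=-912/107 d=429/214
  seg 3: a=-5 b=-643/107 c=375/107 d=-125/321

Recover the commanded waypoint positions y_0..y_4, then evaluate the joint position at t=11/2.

y_0 = S_0(0) = a_0 = 5
y_1 = S_1(0) = a_1 = -1
y_2 = S_2(0) = a_2 = 5
y_3 = S_3(0) = a_3 = -5
y_4 = S_3(3) = -2
t_q=11/2 is in segment 3 (τ=3/2); S_3(τ)=-6371/856

y_0=5 y_1=-1 y_2=5 y_3=-5 y_4=-2
S(11/2) = -6371/856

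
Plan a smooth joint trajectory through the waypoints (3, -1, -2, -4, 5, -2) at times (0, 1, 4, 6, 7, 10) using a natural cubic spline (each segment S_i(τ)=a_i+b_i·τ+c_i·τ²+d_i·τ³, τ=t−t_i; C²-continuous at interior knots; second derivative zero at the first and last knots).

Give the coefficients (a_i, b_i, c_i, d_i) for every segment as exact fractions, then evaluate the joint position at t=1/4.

Δ: Δ0=-4, Δ1=-1/3, Δ2=-1, Δ3=9, Δ4=-7/3
row 1: diag=8, rhs=22; c'=3/8, d'=11/4
row 2: denom=10−3·3/8=71/8; d'=(-4−3·11/4)/(71/8)=-98/71
row 3: denom=6−2·16/71=394/71; d'=(60−2·-98/71)/(394/71)=2228/197
row 4: denom=8−1·71/394=3081/394; d'=(-68−1·2228/197)/(3081/394)=-10416/1027
back: M4=-10416/1027
back: M3=2228/197−71/394·-10416/1027=13492/1027
back: M2=-98/71−16/71·13492/1027=-4458/1027
back: M1=11/4−3/8·-4458/1027=4496/1027
M: M0=0, M1=4496/1027, M2=-4458/1027, M3=13492/1027, M4=-10416/1027, M5=0
seg 0: a=3, c=M0/2=0, d=(M1−M0)/(6·1)=2248/3081, b=Δ0−h0·(2M0+M1)/6=-14572/3081
seg 1: a=-1, c=M1/2=2248/1027, d=(M2−M1)/(6·3)=-4477/9243, b=Δ1−h1·(2M1+M2)/6=-7828/3081
seg 2: a=-2, c=M2/2=-2229/1027, d=(M3−M2)/(6·2)=8975/6162, b=Δ2−h2·(2M2+M3)/6=-589/237
seg 3: a=-4, c=M3/2=6746/1027, d=(M4−M3)/(6·1)=-11954/3081, b=Δ3−h3·(2M3+M4)/6=19445/3081
seg 4: a=5, c=M4/2=-5208/1027, d=(M5−M4)/(6·3)=1736/3081, b=Δ4−h4·(2M4+M5)/6=24059/3081
t_q=1/4 → seg 0, τ=1/4; S=3+-14572/3081·τ+0·τ²+2248/3081·τ³=15027/8216

  seg 0: a=3 b=-14572/3081 c=0 d=2248/3081
  seg 1: a=-1 b=-7828/3081 c=2248/1027 d=-4477/9243
  seg 2: a=-2 b=-589/237 c=-2229/1027 d=8975/6162
  seg 3: a=-4 b=19445/3081 c=6746/1027 d=-11954/3081
  seg 4: a=5 b=24059/3081 c=-5208/1027 d=1736/3081
S(1/4) = 15027/8216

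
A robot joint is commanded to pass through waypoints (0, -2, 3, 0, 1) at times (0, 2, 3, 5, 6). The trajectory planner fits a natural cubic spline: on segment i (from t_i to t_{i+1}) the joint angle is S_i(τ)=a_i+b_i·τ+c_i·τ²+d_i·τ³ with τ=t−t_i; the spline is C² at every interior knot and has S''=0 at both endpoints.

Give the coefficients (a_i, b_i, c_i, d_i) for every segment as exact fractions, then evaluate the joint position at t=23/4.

Δ: Δ0=-1, Δ1=5, Δ2=-3/2, Δ3=1
row 1: diag=6, rhs=36; c'=1/6, d'=6
row 2: denom=6−1·1/6=35/6; d'=(-39−1·6)/(35/6)=-54/7
row 3: denom=6−2·12/35=186/35; d'=(15−2·-54/7)/(186/35)=355/62
back: M3=355/62
back: M2=-54/7−12/35·355/62=-300/31
back: M1=6−1/6·-300/31=236/31
M: M0=0, M1=236/31, M2=-300/31, M3=355/62, M4=0
seg 0: a=0, c=M0/2=0, d=(M1−M0)/(6·2)=59/93, b=Δ0−h0·(2M0+M1)/6=-329/93
seg 1: a=-2, c=M1/2=118/31, d=(M2−M1)/(6·1)=-268/93, b=Δ1−h1·(2M1+M2)/6=379/93
seg 2: a=3, c=M2/2=-150/31, d=(M3−M2)/(6·2)=955/744, b=Δ2−h2·(2M2+M3)/6=283/93
seg 3: a=0, c=M3/2=355/124, d=(M4−M3)/(6·1)=-355/372, b=Δ3−h3·(2M3+M4)/6=-169/186
t_q=23/4 → seg 3, τ=3/4; S=0+-169/186·τ+355/124·τ²+-355/372·τ³=4177/7936

  seg 0: a=0 b=-329/93 c=0 d=59/93
  seg 1: a=-2 b=379/93 c=118/31 d=-268/93
  seg 2: a=3 b=283/93 c=-150/31 d=955/744
  seg 3: a=0 b=-169/186 c=355/124 d=-355/372
S(23/4) = 4177/7936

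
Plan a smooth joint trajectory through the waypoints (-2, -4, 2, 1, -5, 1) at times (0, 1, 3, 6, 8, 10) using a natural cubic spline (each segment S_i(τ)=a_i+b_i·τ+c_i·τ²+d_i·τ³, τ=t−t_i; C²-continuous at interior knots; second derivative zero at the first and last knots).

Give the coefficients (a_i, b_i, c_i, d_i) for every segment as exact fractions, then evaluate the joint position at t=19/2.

  seg 0: a=-2 b=-4273/1434 c=0 d=1405/1434
  seg 1: a=-4 b=-29/717 c=1405/478 d=-2035/2868
  seg 2: a=2 b=2296/717 c=-315/239 d=100/2151
  seg 3: a=1 b=-2474/717 c=-215/239 d=1613/2868
  seg 4: a=-5 b=-215/717 c=1183/478 d=-1183/2868
S(19/2) = -9739/7648

Δ: Δ0=-2, Δ1=3, Δ2=-1/3, Δ3=-3, Δ4=3
row 1: diag=6, rhs=30; c'=1/3, d'=5
row 2: denom=10−2·1/3=28/3; d'=(-20−2·5)/(28/3)=-45/14
row 3: denom=10−3·9/28=253/28; d'=(-16−3·-45/14)/(253/28)=-178/253
row 4: denom=8−2·56/253=1912/253; d'=(36−2·-178/253)/(1912/253)=1183/239
back: M4=1183/239
back: M3=-178/253−56/253·1183/239=-430/239
back: M2=-45/14−9/28·-430/239=-630/239
back: M1=5−1/3·-630/239=1405/239
M: M0=0, M1=1405/239, M2=-630/239, M3=-430/239, M4=1183/239, M5=0
seg 0: a=-2, c=M0/2=0, d=(M1−M0)/(6·1)=1405/1434, b=Δ0−h0·(2M0+M1)/6=-4273/1434
seg 1: a=-4, c=M1/2=1405/478, d=(M2−M1)/(6·2)=-2035/2868, b=Δ1−h1·(2M1+M2)/6=-29/717
seg 2: a=2, c=M2/2=-315/239, d=(M3−M2)/(6·3)=100/2151, b=Δ2−h2·(2M2+M3)/6=2296/717
seg 3: a=1, c=M3/2=-215/239, d=(M4−M3)/(6·2)=1613/2868, b=Δ3−h3·(2M3+M4)/6=-2474/717
seg 4: a=-5, c=M4/2=1183/478, d=(M5−M4)/(6·2)=-1183/2868, b=Δ4−h4·(2M4+M5)/6=-215/717
t_q=19/2 → seg 4, τ=3/2; S=-5+-215/717·τ+1183/478·τ²+-1183/2868·τ³=-9739/7648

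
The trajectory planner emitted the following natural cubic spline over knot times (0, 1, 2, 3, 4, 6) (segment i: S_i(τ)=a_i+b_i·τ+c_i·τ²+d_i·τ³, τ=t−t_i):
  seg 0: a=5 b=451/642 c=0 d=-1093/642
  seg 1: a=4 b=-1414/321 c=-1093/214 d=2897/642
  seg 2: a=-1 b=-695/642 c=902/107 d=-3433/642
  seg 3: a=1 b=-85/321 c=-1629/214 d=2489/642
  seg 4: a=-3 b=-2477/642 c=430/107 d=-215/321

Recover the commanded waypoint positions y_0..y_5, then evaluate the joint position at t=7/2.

y_0=5 y_1=4 y_2=-1 y_3=1 y_4=-3 y_5=0
S(7/2) = -943/1712

y_0 = S_0(0) = a_0 = 5
y_1 = S_1(0) = a_1 = 4
y_2 = S_2(0) = a_2 = -1
y_3 = S_3(0) = a_3 = 1
y_4 = S_4(0) = a_4 = -3
y_5 = S_4(2) = 0
t_q=7/2 is in segment 3 (τ=1/2); S_3(τ)=-943/1712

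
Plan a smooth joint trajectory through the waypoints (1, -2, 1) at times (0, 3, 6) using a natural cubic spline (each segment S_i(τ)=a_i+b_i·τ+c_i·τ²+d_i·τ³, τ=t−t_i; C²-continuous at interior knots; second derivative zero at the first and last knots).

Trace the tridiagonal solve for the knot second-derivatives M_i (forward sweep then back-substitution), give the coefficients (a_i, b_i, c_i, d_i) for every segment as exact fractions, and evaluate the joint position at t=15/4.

  seg 0: a=1 b=-3/2 c=0 d=1/18
  seg 1: a=-2 b=0 c=1/2 d=-1/18
S(15/4) = -223/128

Δ: Δ0=-1, Δ1=1
row 1: diag=12, rhs=12; c'=1/4, d'=1
back: M1=1
M: M0=0, M1=1, M2=0
seg 0: a=1, c=M0/2=0, d=(M1−M0)/(6·3)=1/18, b=Δ0−h0·(2M0+M1)/6=-3/2
seg 1: a=-2, c=M1/2=1/2, d=(M2−M1)/(6·3)=-1/18, b=Δ1−h1·(2M1+M2)/6=0
t_q=15/4 → seg 1, τ=3/4; S=-2+0·τ+1/2·τ²+-1/18·τ³=-223/128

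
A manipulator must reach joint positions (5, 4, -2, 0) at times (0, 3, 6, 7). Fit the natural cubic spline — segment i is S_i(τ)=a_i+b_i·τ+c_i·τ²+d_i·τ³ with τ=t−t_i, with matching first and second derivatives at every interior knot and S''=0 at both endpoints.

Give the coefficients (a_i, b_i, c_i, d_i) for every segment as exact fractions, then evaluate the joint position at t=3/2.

Δ: Δ0=-1/3, Δ1=-2, Δ2=2
row 1: diag=12, rhs=-10; c'=1/4, d'=-5/6
row 2: denom=8−3·1/4=29/4; d'=(24−3·-5/6)/(29/4)=106/29
back: M2=106/29
back: M1=-5/6−1/4·106/29=-152/87
M: M0=0, M1=-152/87, M2=106/29, M3=0
seg 0: a=5, c=M0/2=0, d=(M1−M0)/(6·3)=-76/783, b=Δ0−h0·(2M0+M1)/6=47/87
seg 1: a=4, c=M1/2=-76/87, d=(M2−M1)/(6·3)=235/783, b=Δ1−h1·(2M1+M2)/6=-181/87
seg 2: a=-2, c=M2/2=53/29, d=(M3−M2)/(6·1)=-53/87, b=Δ2−h2·(2M2+M3)/6=68/87
t_q=3/2 → seg 0, τ=3/2; S=5+47/87·τ+0·τ²+-76/783·τ³=159/29

  seg 0: a=5 b=47/87 c=0 d=-76/783
  seg 1: a=4 b=-181/87 c=-76/87 d=235/783
  seg 2: a=-2 b=68/87 c=53/29 d=-53/87
S(3/2) = 159/29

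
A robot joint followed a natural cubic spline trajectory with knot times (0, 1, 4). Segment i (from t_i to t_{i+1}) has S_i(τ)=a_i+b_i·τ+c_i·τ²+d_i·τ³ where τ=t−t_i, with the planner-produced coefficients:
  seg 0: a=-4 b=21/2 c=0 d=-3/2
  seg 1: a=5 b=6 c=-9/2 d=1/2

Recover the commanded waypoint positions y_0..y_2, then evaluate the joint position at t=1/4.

y_0=-4 y_1=5 y_2=-4
S(1/4) = -179/128

y_0 = S_0(0) = a_0 = -4
y_1 = S_1(0) = a_1 = 5
y_2 = S_1(3) = -4
t_q=1/4 is in segment 0 (τ=1/4); S_0(τ)=-179/128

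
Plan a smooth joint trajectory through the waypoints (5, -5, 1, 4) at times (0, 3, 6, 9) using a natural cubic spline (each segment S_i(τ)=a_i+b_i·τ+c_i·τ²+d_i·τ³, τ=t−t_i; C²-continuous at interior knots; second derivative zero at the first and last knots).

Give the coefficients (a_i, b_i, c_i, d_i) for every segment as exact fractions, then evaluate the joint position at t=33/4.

  seg 0: a=5 b=-217/45 c=0 d=67/405
  seg 1: a=-5 b=-16/45 c=67/45 d=-19/81
  seg 2: a=1 b=101/45 c=-28/45 d=28/405
S(33/4) = 59/16

Δ: Δ0=-10/3, Δ1=2, Δ2=1
row 1: diag=12, rhs=32; c'=1/4, d'=8/3
row 2: denom=12−3·1/4=45/4; d'=(-6−3·8/3)/(45/4)=-56/45
back: M2=-56/45
back: M1=8/3−1/4·-56/45=134/45
M: M0=0, M1=134/45, M2=-56/45, M3=0
seg 0: a=5, c=M0/2=0, d=(M1−M0)/(6·3)=67/405, b=Δ0−h0·(2M0+M1)/6=-217/45
seg 1: a=-5, c=M1/2=67/45, d=(M2−M1)/(6·3)=-19/81, b=Δ1−h1·(2M1+M2)/6=-16/45
seg 2: a=1, c=M2/2=-28/45, d=(M3−M2)/(6·3)=28/405, b=Δ2−h2·(2M2+M3)/6=101/45
t_q=33/4 → seg 2, τ=9/4; S=1+101/45·τ+-28/45·τ²+28/405·τ³=59/16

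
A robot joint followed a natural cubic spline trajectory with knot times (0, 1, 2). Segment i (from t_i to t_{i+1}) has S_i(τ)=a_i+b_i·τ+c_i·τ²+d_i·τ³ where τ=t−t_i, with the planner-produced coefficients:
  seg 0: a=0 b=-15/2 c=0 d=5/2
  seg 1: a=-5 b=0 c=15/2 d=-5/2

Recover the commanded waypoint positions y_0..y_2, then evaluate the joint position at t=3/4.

y_0=0 y_1=-5 y_2=0
S(3/4) = -585/128

y_0 = S_0(0) = a_0 = 0
y_1 = S_1(0) = a_1 = -5
y_2 = S_1(1) = 0
t_q=3/4 is in segment 0 (τ=3/4); S_0(τ)=-585/128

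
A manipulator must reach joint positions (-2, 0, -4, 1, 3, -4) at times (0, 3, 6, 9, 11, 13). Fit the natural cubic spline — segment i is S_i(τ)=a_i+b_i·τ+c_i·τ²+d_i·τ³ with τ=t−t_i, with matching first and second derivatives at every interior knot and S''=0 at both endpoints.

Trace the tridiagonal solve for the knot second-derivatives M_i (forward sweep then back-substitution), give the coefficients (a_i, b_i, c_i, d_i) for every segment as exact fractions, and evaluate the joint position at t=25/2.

Δ: Δ0=2/3, Δ1=-4/3, Δ2=5/3, Δ3=1, Δ4=-7/2
row 1: diag=12, rhs=-12; c'=1/4, d'=-1
row 2: denom=12−3·1/4=45/4; d'=(18−3·-1)/(45/4)=28/15
row 3: denom=10−3·4/15=46/5; d'=(-4−3·28/15)/(46/5)=-24/23
row 4: denom=8−2·5/23=174/23; d'=(-27−2·-24/23)/(174/23)=-191/58
back: M4=-191/58
back: M3=-24/23−5/23·-191/58=-19/58
back: M2=28/15−4/15·-19/58=170/87
back: M1=-1−1/4·170/87=-259/174
M: M0=0, M1=-259/174, M2=170/87, M3=-19/58, M4=-191/58, M5=0
seg 0: a=-2, c=M0/2=0, d=(M1−M0)/(6·3)=-259/3132, b=Δ0−h0·(2M0+M1)/6=491/348
seg 1: a=0, c=M1/2=-259/348, d=(M2−M1)/(6·3)=599/3132, b=Δ1−h1·(2M1+M2)/6=-143/174
seg 2: a=-4, c=M2/2=85/87, d=(M3−M2)/(6·3)=-397/3132, b=Δ2−h2·(2M2+M3)/6=-43/348
seg 3: a=1, c=M3/2=-19/116, d=(M4−M3)/(6·2)=-43/174, b=Δ3−h3·(2M3+M4)/6=403/174
seg 4: a=3, c=M4/2=-191/116, d=(M5−M4)/(6·2)=191/696, b=Δ4−h4·(2M4+M5)/6=-227/174
t_q=25/2 → seg 4, τ=3/2; S=3+-227/174·τ+-191/116·τ²+191/696·τ³=-3221/1856

  seg 0: a=-2 b=491/348 c=0 d=-259/3132
  seg 1: a=0 b=-143/174 c=-259/348 d=599/3132
  seg 2: a=-4 b=-43/348 c=85/87 d=-397/3132
  seg 3: a=1 b=403/174 c=-19/116 d=-43/174
  seg 4: a=3 b=-227/174 c=-191/116 d=191/696
S(25/2) = -3221/1856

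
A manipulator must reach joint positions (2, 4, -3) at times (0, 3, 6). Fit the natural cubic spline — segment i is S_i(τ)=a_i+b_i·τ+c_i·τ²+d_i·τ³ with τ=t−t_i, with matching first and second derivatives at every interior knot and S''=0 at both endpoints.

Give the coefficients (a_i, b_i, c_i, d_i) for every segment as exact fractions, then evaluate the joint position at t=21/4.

Δ: Δ0=2/3, Δ1=-7/3
row 1: diag=12, rhs=-18; c'=1/4, d'=-3/2
back: M1=-3/2
M: M0=0, M1=-3/2, M2=0
seg 0: a=2, c=M0/2=0, d=(M1−M0)/(6·3)=-1/12, b=Δ0−h0·(2M0+M1)/6=17/12
seg 1: a=4, c=M1/2=-3/4, d=(M2−M1)/(6·3)=1/12, b=Δ1−h1·(2M1+M2)/6=-5/6
t_q=21/4 → seg 1, τ=9/4; S=4+-5/6·τ+-3/4·τ²+1/12·τ³=-185/256

  seg 0: a=2 b=17/12 c=0 d=-1/12
  seg 1: a=4 b=-5/6 c=-3/4 d=1/12
S(21/4) = -185/256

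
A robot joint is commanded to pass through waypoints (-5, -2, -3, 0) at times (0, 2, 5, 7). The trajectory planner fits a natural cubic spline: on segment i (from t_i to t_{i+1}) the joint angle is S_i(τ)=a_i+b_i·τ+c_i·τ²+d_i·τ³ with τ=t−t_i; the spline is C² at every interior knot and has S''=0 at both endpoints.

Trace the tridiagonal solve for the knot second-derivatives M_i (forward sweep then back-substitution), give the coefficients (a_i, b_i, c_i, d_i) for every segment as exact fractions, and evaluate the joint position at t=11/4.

  seg 0: a=-5 b=85/42 c=0 d=-11/84
  seg 1: a=-2 b=19/42 c=-11/14 d=11/63
  seg 2: a=-3 b=19/42 c=11/14 d=-11/84
S(11/4) = -909/448

Δ: Δ0=3/2, Δ1=-1/3, Δ2=3/2
row 1: diag=10, rhs=-11; c'=3/10, d'=-11/10
row 2: denom=10−3·3/10=91/10; d'=(11−3·-11/10)/(91/10)=11/7
back: M2=11/7
back: M1=-11/10−3/10·11/7=-11/7
M: M0=0, M1=-11/7, M2=11/7, M3=0
seg 0: a=-5, c=M0/2=0, d=(M1−M0)/(6·2)=-11/84, b=Δ0−h0·(2M0+M1)/6=85/42
seg 1: a=-2, c=M1/2=-11/14, d=(M2−M1)/(6·3)=11/63, b=Δ1−h1·(2M1+M2)/6=19/42
seg 2: a=-3, c=M2/2=11/14, d=(M3−M2)/(6·2)=-11/84, b=Δ2−h2·(2M2+M3)/6=19/42
t_q=11/4 → seg 1, τ=3/4; S=-2+19/42·τ+-11/14·τ²+11/63·τ³=-909/448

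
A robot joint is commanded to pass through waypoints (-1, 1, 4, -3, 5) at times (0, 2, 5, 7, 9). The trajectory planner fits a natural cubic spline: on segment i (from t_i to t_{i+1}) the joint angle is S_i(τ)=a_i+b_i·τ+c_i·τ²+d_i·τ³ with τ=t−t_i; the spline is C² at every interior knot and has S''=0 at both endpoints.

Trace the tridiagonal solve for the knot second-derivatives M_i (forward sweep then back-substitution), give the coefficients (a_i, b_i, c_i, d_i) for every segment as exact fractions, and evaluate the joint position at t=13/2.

Δ: Δ0=1, Δ1=1, Δ2=-7/2, Δ3=4
row 1: diag=10, rhs=0; c'=3/10, d'=0
row 2: denom=10−3·3/10=91/10; d'=(-27−3·0)/(91/10)=-270/91
row 3: denom=8−2·20/91=688/91; d'=(45−2·-270/91)/(688/91)=4635/688
back: M3=4635/688
back: M2=-270/91−20/91·4635/688=-765/172
back: M1=0−3/10·-765/172=459/344
M: M0=0, M1=459/344, M2=-765/172, M3=4635/688, M4=0
seg 0: a=-1, c=M0/2=0, d=(M1−M0)/(6·2)=153/1376, b=Δ0−h0·(2M0+M1)/6=191/344
seg 1: a=1, c=M1/2=459/688, d=(M2−M1)/(6·3)=-221/688, b=Δ1−h1·(2M1+M2)/6=325/172
seg 2: a=4, c=M2/2=-765/344, d=(M3−M2)/(6·2)=2565/2752, b=Δ2−h2·(2M2+M3)/6=-1913/688
seg 3: a=-3, c=M3/2=4635/1376, d=(M4−M3)/(6·2)=-1545/2752, b=Δ3−h3·(2M3+M4)/6=-169/344
t_q=13/2 → seg 2, τ=3/2; S=4+-1913/688·τ+-765/344·τ²+2565/2752·τ³=-44665/22016

  seg 0: a=-1 b=191/344 c=0 d=153/1376
  seg 1: a=1 b=325/172 c=459/688 d=-221/688
  seg 2: a=4 b=-1913/688 c=-765/344 d=2565/2752
  seg 3: a=-3 b=-169/344 c=4635/1376 d=-1545/2752
S(13/2) = -44665/22016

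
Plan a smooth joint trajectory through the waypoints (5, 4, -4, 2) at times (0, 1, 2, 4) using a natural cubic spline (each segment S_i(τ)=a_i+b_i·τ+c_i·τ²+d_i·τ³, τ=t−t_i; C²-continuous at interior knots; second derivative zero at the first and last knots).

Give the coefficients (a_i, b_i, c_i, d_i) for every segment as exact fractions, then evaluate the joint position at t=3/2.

  seg 0: a=5 b=30/23 c=0 d=-53/23
  seg 1: a=4 b=-129/23 c=-159/23 d=104/23
  seg 2: a=-4 b=-135/23 c=153/23 d=-51/46
S(3/2) = 3/92

Δ: Δ0=-1, Δ1=-8, Δ2=3
row 1: diag=4, rhs=-42; c'=1/4, d'=-21/2
row 2: denom=6−1·1/4=23/4; d'=(66−1·-21/2)/(23/4)=306/23
back: M2=306/23
back: M1=-21/2−1/4·306/23=-318/23
M: M0=0, M1=-318/23, M2=306/23, M3=0
seg 0: a=5, c=M0/2=0, d=(M1−M0)/(6·1)=-53/23, b=Δ0−h0·(2M0+M1)/6=30/23
seg 1: a=4, c=M1/2=-159/23, d=(M2−M1)/(6·1)=104/23, b=Δ1−h1·(2M1+M2)/6=-129/23
seg 2: a=-4, c=M2/2=153/23, d=(M3−M2)/(6·2)=-51/46, b=Δ2−h2·(2M2+M3)/6=-135/23
t_q=3/2 → seg 1, τ=1/2; S=4+-129/23·τ+-159/23·τ²+104/23·τ³=3/92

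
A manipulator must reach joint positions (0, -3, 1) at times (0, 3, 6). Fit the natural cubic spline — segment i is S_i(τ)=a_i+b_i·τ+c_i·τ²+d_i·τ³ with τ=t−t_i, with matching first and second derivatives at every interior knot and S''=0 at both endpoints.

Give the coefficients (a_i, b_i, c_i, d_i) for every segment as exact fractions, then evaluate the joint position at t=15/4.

Δ: Δ0=-1, Δ1=4/3
row 1: diag=12, rhs=14; c'=1/4, d'=7/6
back: M1=7/6
M: M0=0, M1=7/6, M2=0
seg 0: a=0, c=M0/2=0, d=(M1−M0)/(6·3)=7/108, b=Δ0−h0·(2M0+M1)/6=-19/12
seg 1: a=-3, c=M1/2=7/12, d=(M2−M1)/(6·3)=-7/108, b=Δ1−h1·(2M1+M2)/6=1/6
t_q=15/4 → seg 1, τ=3/4; S=-3+1/6·τ+7/12·τ²+-7/108·τ³=-659/256

  seg 0: a=0 b=-19/12 c=0 d=7/108
  seg 1: a=-3 b=1/6 c=7/12 d=-7/108
S(15/4) = -659/256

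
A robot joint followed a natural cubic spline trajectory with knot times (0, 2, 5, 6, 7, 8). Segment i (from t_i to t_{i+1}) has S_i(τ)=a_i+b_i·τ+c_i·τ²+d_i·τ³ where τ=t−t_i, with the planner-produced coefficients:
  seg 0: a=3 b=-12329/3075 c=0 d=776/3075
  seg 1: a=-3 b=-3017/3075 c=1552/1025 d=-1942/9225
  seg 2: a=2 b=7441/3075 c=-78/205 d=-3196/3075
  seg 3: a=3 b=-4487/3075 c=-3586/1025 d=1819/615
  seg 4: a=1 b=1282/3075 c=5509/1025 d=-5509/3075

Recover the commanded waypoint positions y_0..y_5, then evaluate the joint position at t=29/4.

y_0 = S_0(0) = a_0 = 3
y_1 = S_1(0) = a_1 = -3
y_2 = S_2(0) = a_2 = 2
y_3 = S_3(0) = a_3 = 3
y_4 = S_4(0) = a_4 = 1
y_5 = S_4(1) = 5
t_q=29/4 is in segment 4 (τ=1/4); S_4(τ)=92637/65600

y_0=3 y_1=-3 y_2=2 y_3=3 y_4=1 y_5=5
S(29/4) = 92637/65600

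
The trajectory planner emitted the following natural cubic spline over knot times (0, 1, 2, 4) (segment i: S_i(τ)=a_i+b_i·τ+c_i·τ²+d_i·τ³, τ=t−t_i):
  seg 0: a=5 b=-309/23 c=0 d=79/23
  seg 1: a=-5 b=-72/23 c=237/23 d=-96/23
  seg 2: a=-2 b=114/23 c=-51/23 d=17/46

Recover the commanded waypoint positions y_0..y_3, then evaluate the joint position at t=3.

y_0=5 y_1=-5 y_2=-2 y_3=2
S(3) = 51/46

y_0 = S_0(0) = a_0 = 5
y_1 = S_1(0) = a_1 = -5
y_2 = S_2(0) = a_2 = -2
y_3 = S_2(2) = 2
t_q=3 is in segment 2 (τ=1); S_2(τ)=51/46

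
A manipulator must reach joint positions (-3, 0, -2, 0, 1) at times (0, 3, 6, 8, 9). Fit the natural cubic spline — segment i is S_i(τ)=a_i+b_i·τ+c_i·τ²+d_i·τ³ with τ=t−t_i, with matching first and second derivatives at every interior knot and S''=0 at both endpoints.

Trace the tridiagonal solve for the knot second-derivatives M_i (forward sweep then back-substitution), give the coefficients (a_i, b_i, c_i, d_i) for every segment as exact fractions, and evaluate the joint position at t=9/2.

Δ: Δ0=1, Δ1=-2/3, Δ2=1, Δ3=1
row 1: diag=12, rhs=-10; c'=1/4, d'=-5/6
row 2: denom=10−3·1/4=37/4; d'=(10−3·-5/6)/(37/4)=50/37
row 3: denom=6−2·8/37=206/37; d'=(0−2·50/37)/(206/37)=-50/103
back: M3=-50/103
back: M2=50/37−8/37·-50/103=150/103
back: M1=-5/6−1/4·150/103=-370/309
M: M0=0, M1=-370/309, M2=150/103, M3=-50/103, M4=0
seg 0: a=-3, c=M0/2=0, d=(M1−M0)/(6·3)=-185/2781, b=Δ0−h0·(2M0+M1)/6=494/309
seg 1: a=0, c=M1/2=-185/309, d=(M2−M1)/(6·3)=410/2781, b=Δ1−h1·(2M1+M2)/6=-61/309
seg 2: a=-2, c=M2/2=75/103, d=(M3−M2)/(6·2)=-50/309, b=Δ2−h2·(2M2+M3)/6=59/309
seg 3: a=0, c=M3/2=-25/103, d=(M4−M3)/(6·1)=25/309, b=Δ3−h3·(2M3+M4)/6=359/309
t_q=9/2 → seg 1, τ=3/2; S=0+-61/309·τ+-185/309·τ²+410/2781·τ³=-118/103

  seg 0: a=-3 b=494/309 c=0 d=-185/2781
  seg 1: a=0 b=-61/309 c=-185/309 d=410/2781
  seg 2: a=-2 b=59/309 c=75/103 d=-50/309
  seg 3: a=0 b=359/309 c=-25/103 d=25/309
S(9/2) = -118/103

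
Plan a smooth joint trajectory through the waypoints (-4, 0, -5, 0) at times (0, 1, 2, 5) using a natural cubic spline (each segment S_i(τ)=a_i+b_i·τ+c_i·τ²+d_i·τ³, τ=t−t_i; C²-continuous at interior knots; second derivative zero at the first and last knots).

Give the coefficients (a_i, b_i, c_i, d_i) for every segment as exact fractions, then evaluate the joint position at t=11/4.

Δ: Δ0=4, Δ1=-5, Δ2=5/3
row 1: diag=4, rhs=-54; c'=1/4, d'=-27/2
row 2: denom=8−1·1/4=31/4; d'=(40−1·-27/2)/(31/4)=214/31
back: M2=214/31
back: M1=-27/2−1/4·214/31=-472/31
M: M0=0, M1=-472/31, M2=214/31, M3=0
seg 0: a=-4, c=M0/2=0, d=(M1−M0)/(6·1)=-236/93, b=Δ0−h0·(2M0+M1)/6=608/93
seg 1: a=0, c=M1/2=-236/31, d=(M2−M1)/(6·1)=343/93, b=Δ1−h1·(2M1+M2)/6=-100/93
seg 2: a=-5, c=M2/2=107/31, d=(M3−M2)/(6·3)=-107/279, b=Δ2−h2·(2M2+M3)/6=-487/93
t_q=11/4 → seg 2, τ=3/4; S=-5+-487/93·τ+107/31·τ²+-107/279·τ³=-14181/1984

  seg 0: a=-4 b=608/93 c=0 d=-236/93
  seg 1: a=0 b=-100/93 c=-236/31 d=343/93
  seg 2: a=-5 b=-487/93 c=107/31 d=-107/279
S(11/4) = -14181/1984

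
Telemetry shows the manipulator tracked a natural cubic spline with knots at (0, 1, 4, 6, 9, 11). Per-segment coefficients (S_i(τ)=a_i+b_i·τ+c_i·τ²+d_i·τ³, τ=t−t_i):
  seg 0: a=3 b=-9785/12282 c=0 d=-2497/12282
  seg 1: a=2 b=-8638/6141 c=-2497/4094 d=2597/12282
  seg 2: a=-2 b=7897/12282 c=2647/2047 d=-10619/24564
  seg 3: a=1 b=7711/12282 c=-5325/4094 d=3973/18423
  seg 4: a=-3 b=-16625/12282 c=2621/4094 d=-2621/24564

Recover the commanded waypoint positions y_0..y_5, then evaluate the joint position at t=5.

y_0 = S_0(0) = a_0 = 3
y_1 = S_1(0) = a_1 = 2
y_2 = S_2(0) = a_2 = -2
y_3 = S_3(0) = a_3 = 1
y_4 = S_4(0) = a_4 = -3
y_5 = S_4(2) = -4
t_q=5 is in segment 2 (τ=1); S_2(τ)=-4063/8188

y_0=3 y_1=2 y_2=-2 y_3=1 y_4=-3 y_5=-4
S(5) = -4063/8188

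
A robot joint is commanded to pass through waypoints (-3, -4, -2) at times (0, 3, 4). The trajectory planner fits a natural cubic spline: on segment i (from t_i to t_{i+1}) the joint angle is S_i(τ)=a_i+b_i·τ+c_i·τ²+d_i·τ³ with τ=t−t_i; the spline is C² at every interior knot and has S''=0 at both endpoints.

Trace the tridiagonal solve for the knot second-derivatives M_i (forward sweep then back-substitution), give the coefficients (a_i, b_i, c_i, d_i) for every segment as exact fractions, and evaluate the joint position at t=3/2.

Δ: Δ0=-1/3, Δ1=2
row 1: diag=8, rhs=14; c'=1/8, d'=7/4
back: M1=7/4
M: M0=0, M1=7/4, M2=0
seg 0: a=-3, c=M0/2=0, d=(M1−M0)/(6·3)=7/72, b=Δ0−h0·(2M0+M1)/6=-29/24
seg 1: a=-4, c=M1/2=7/8, d=(M2−M1)/(6·1)=-7/24, b=Δ1−h1·(2M1+M2)/6=17/12
t_q=3/2 → seg 0, τ=3/2; S=-3+-29/24·τ+0·τ²+7/72·τ³=-287/64

  seg 0: a=-3 b=-29/24 c=0 d=7/72
  seg 1: a=-4 b=17/12 c=7/8 d=-7/24
S(3/2) = -287/64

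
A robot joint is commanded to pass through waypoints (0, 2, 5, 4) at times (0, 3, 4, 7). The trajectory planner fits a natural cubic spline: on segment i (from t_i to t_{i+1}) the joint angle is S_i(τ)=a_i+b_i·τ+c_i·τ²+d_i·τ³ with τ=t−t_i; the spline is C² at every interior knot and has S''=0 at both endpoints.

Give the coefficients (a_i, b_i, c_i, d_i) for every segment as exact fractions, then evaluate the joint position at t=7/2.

Δ: Δ0=2/3, Δ1=3, Δ2=-1/3
row 1: diag=8, rhs=14; c'=1/8, d'=7/4
row 2: denom=8−1·1/8=63/8; d'=(-20−1·7/4)/(63/8)=-58/21
back: M2=-58/21
back: M1=7/4−1/8·-58/21=44/21
M: M0=0, M1=44/21, M2=-58/21, M3=0
seg 0: a=0, c=M0/2=0, d=(M1−M0)/(6·3)=22/189, b=Δ0−h0·(2M0+M1)/6=-8/21
seg 1: a=2, c=M1/2=22/21, d=(M2−M1)/(6·1)=-17/21, b=Δ1−h1·(2M1+M2)/6=58/21
seg 2: a=5, c=M2/2=-29/21, d=(M3−M2)/(6·3)=29/189, b=Δ2−h2·(2M2+M3)/6=17/7
t_q=7/2 → seg 1, τ=1/2; S=2+58/21·τ+22/21·τ²+-17/21·τ³=85/24

  seg 0: a=0 b=-8/21 c=0 d=22/189
  seg 1: a=2 b=58/21 c=22/21 d=-17/21
  seg 2: a=5 b=17/7 c=-29/21 d=29/189
S(7/2) = 85/24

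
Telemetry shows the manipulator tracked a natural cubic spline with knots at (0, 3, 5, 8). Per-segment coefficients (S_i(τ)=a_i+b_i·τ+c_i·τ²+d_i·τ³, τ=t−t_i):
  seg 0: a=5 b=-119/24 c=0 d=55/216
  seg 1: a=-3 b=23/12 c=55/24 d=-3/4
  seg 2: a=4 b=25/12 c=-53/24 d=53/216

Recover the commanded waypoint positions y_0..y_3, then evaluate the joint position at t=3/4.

y_0 = S_0(0) = a_0 = 5
y_1 = S_1(0) = a_1 = -3
y_2 = S_2(0) = a_2 = 4
y_3 = S_2(3) = -3
t_q=3/4 is in segment 0 (τ=3/4); S_0(τ)=711/512

y_0=5 y_1=-3 y_2=4 y_3=-3
S(3/4) = 711/512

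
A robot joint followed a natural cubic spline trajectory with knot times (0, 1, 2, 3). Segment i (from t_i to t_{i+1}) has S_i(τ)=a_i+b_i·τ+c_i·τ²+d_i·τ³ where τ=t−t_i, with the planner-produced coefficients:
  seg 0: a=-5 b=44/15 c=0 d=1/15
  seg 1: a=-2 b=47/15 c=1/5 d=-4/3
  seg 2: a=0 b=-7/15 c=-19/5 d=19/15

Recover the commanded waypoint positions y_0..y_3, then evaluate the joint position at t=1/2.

y_0=-5 y_1=-2 y_2=0 y_3=-3
S(1/2) = -141/40

y_0 = S_0(0) = a_0 = -5
y_1 = S_1(0) = a_1 = -2
y_2 = S_2(0) = a_2 = 0
y_3 = S_2(1) = -3
t_q=1/2 is in segment 0 (τ=1/2); S_0(τ)=-141/40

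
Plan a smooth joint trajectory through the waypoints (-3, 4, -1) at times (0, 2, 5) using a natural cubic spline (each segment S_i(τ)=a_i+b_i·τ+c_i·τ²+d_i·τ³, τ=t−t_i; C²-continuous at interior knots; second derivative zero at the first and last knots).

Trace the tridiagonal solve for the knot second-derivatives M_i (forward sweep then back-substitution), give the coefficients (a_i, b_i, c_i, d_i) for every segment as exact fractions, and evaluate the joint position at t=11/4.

  seg 0: a=-3 b=68/15 c=0 d=-31/120
  seg 1: a=4 b=43/30 c=-31/20 d=31/180
S(11/4) = 5473/1280

Δ: Δ0=7/2, Δ1=-5/3
row 1: diag=10, rhs=-31; c'=3/10, d'=-31/10
back: M1=-31/10
M: M0=0, M1=-31/10, M2=0
seg 0: a=-3, c=M0/2=0, d=(M1−M0)/(6·2)=-31/120, b=Δ0−h0·(2M0+M1)/6=68/15
seg 1: a=4, c=M1/2=-31/20, d=(M2−M1)/(6·3)=31/180, b=Δ1−h1·(2M1+M2)/6=43/30
t_q=11/4 → seg 1, τ=3/4; S=4+43/30·τ+-31/20·τ²+31/180·τ³=5473/1280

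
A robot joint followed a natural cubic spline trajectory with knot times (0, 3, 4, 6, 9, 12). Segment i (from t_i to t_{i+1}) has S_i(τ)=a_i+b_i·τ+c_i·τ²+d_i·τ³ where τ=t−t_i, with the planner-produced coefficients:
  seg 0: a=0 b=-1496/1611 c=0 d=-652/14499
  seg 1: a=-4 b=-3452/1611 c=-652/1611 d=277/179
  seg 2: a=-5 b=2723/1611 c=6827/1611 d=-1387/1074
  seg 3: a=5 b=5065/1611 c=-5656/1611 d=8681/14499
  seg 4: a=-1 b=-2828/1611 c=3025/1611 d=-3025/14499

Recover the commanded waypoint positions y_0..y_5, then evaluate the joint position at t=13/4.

y_0=0 y_1=-4 y_2=-5 y_3=5 y_4=-1 y_5=5
S(13/4) = -155921/34368

y_0 = S_0(0) = a_0 = 0
y_1 = S_1(0) = a_1 = -4
y_2 = S_2(0) = a_2 = -5
y_3 = S_3(0) = a_3 = 5
y_4 = S_4(0) = a_4 = -1
y_5 = S_4(3) = 5
t_q=13/4 is in segment 1 (τ=1/4); S_1(τ)=-155921/34368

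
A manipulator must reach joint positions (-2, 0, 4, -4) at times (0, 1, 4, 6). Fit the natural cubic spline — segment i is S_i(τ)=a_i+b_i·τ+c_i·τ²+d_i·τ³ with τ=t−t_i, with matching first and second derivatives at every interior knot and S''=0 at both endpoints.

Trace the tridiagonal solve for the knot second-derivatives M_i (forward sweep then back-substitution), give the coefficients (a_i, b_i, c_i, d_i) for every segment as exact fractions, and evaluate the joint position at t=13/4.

Δ: Δ0=2, Δ1=4/3, Δ2=-4
row 1: diag=8, rhs=-4; c'=3/8, d'=-1/2
row 2: denom=10−3·3/8=71/8; d'=(-32−3·-1/2)/(71/8)=-244/71
back: M2=-244/71
back: M1=-1/2−3/8·-244/71=56/71
M: M0=0, M1=56/71, M2=-244/71, M3=0
seg 0: a=-2, c=M0/2=0, d=(M1−M0)/(6·1)=28/213, b=Δ0−h0·(2M0+M1)/6=398/213
seg 1: a=0, c=M1/2=28/71, d=(M2−M1)/(6·3)=-50/213, b=Δ1−h1·(2M1+M2)/6=482/213
seg 2: a=4, c=M2/2=-122/71, d=(M3−M2)/(6·2)=61/213, b=Δ2−h2·(2M2+M3)/6=-364/213
t_q=13/4 → seg 1, τ=9/4; S=0+482/213·τ+28/71·τ²+-50/213·τ³=10029/2272

  seg 0: a=-2 b=398/213 c=0 d=28/213
  seg 1: a=0 b=482/213 c=28/71 d=-50/213
  seg 2: a=4 b=-364/213 c=-122/71 d=61/213
S(13/4) = 10029/2272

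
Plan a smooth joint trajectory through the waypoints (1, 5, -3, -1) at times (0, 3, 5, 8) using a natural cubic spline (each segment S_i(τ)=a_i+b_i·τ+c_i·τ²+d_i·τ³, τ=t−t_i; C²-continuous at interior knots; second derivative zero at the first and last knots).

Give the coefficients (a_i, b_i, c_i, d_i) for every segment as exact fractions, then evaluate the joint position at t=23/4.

  seg 0: a=1 b=79/24 c=0 d=-47/216
  seg 1: a=5 b=-31/12 c=-47/24 d=5/8
  seg 2: a=-3 b=-35/12 c=43/24 d=-43/216
S(23/4) = -2183/512

Δ: Δ0=4/3, Δ1=-4, Δ2=2/3
row 1: diag=10, rhs=-32; c'=1/5, d'=-16/5
row 2: denom=10−2·1/5=48/5; d'=(28−2·-16/5)/(48/5)=43/12
back: M2=43/12
back: M1=-16/5−1/5·43/12=-47/12
M: M0=0, M1=-47/12, M2=43/12, M3=0
seg 0: a=1, c=M0/2=0, d=(M1−M0)/(6·3)=-47/216, b=Δ0−h0·(2M0+M1)/6=79/24
seg 1: a=5, c=M1/2=-47/24, d=(M2−M1)/(6·2)=5/8, b=Δ1−h1·(2M1+M2)/6=-31/12
seg 2: a=-3, c=M2/2=43/24, d=(M3−M2)/(6·3)=-43/216, b=Δ2−h2·(2M2+M3)/6=-35/12
t_q=23/4 → seg 2, τ=3/4; S=-3+-35/12·τ+43/24·τ²+-43/216·τ³=-2183/512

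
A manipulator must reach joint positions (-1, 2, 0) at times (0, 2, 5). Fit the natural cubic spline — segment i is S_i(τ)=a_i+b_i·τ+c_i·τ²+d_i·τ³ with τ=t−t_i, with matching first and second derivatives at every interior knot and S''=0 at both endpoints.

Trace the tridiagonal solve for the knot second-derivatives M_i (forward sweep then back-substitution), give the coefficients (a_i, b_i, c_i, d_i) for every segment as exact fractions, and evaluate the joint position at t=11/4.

  seg 0: a=-1 b=29/15 c=0 d=-13/120
  seg 1: a=2 b=19/30 c=-13/20 d=13/180
S(11/4) = 2739/1280

Δ: Δ0=3/2, Δ1=-2/3
row 1: diag=10, rhs=-13; c'=3/10, d'=-13/10
back: M1=-13/10
M: M0=0, M1=-13/10, M2=0
seg 0: a=-1, c=M0/2=0, d=(M1−M0)/(6·2)=-13/120, b=Δ0−h0·(2M0+M1)/6=29/15
seg 1: a=2, c=M1/2=-13/20, d=(M2−M1)/(6·3)=13/180, b=Δ1−h1·(2M1+M2)/6=19/30
t_q=11/4 → seg 1, τ=3/4; S=2+19/30·τ+-13/20·τ²+13/180·τ³=2739/1280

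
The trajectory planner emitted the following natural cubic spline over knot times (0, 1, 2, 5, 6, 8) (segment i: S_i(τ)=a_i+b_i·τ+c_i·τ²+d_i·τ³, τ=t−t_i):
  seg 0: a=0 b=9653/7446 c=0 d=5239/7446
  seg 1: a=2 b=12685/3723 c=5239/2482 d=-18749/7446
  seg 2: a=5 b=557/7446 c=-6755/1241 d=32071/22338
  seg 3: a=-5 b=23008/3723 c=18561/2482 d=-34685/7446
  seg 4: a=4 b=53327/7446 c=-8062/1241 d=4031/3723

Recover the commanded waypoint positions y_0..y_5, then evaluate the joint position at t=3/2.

y_0=0 y_1=2 y_2=5 y_3=-5 y_4=4 y_5=1
S(3/2) = 77767/19856

y_0 = S_0(0) = a_0 = 0
y_1 = S_1(0) = a_1 = 2
y_2 = S_2(0) = a_2 = 5
y_3 = S_3(0) = a_3 = -5
y_4 = S_4(0) = a_4 = 4
y_5 = S_4(2) = 1
t_q=3/2 is in segment 1 (τ=1/2); S_1(τ)=77767/19856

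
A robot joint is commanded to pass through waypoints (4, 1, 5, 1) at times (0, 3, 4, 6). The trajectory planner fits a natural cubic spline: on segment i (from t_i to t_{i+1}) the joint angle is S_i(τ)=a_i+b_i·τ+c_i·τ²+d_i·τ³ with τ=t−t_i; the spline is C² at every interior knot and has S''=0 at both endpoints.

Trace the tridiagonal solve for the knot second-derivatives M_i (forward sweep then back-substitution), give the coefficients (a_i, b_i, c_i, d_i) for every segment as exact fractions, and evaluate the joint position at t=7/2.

Δ: Δ0=-1, Δ1=4, Δ2=-2
row 1: diag=8, rhs=30; c'=1/8, d'=15/4
row 2: denom=6−1·1/8=47/8; d'=(-36−1·15/4)/(47/8)=-318/47
back: M2=-318/47
back: M1=15/4−1/8·-318/47=216/47
M: M0=0, M1=216/47, M2=-318/47, M3=0
seg 0: a=4, c=M0/2=0, d=(M1−M0)/(6·3)=12/47, b=Δ0−h0·(2M0+M1)/6=-155/47
seg 1: a=1, c=M1/2=108/47, d=(M2−M1)/(6·1)=-89/47, b=Δ1−h1·(2M1+M2)/6=169/47
seg 2: a=5, c=M2/2=-159/47, d=(M3−M2)/(6·2)=53/94, b=Δ2−h2·(2M2+M3)/6=118/47
t_q=7/2 → seg 1, τ=1/2; S=1+169/47·τ+108/47·τ²+-89/47·τ³=1179/376

  seg 0: a=4 b=-155/47 c=0 d=12/47
  seg 1: a=1 b=169/47 c=108/47 d=-89/47
  seg 2: a=5 b=118/47 c=-159/47 d=53/94
S(7/2) = 1179/376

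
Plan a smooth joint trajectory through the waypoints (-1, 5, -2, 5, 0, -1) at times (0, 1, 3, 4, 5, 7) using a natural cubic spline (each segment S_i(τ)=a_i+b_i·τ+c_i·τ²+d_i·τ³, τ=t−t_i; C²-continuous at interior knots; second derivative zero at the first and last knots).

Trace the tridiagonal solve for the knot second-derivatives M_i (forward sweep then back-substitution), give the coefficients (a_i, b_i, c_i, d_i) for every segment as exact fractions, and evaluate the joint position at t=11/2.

  seg 0: a=-1 b=87/10 c=0 d=-27/10
  seg 1: a=5 b=3/5 c=-81/10 d=121/40
  seg 2: a=-2 b=9/2 c=201/20 d=-151/20
  seg 3: a=5 b=39/20 c=-63/5 d=113/20
  seg 4: a=0 b=-63/10 c=87/20 d=-29/40
S(11/2) = -689/320

Δ: Δ0=6, Δ1=-7/2, Δ2=7, Δ3=-5, Δ4=-1/2
row 1: diag=6, rhs=-57; c'=1/3, d'=-19/2
row 2: denom=6−2·1/3=16/3; d'=(63−2·-19/2)/(16/3)=123/8
row 3: denom=4−1·3/16=61/16; d'=(-72−1·123/8)/(61/16)=-1398/61
row 4: denom=6−1·16/61=350/61; d'=(27−1·-1398/61)/(350/61)=87/10
back: M4=87/10
back: M3=-1398/61−16/61·87/10=-126/5
back: M2=123/8−3/16·-126/5=201/10
back: M1=-19/2−1/3·201/10=-81/5
M: M0=0, M1=-81/5, M2=201/10, M3=-126/5, M4=87/10, M5=0
seg 0: a=-1, c=M0/2=0, d=(M1−M0)/(6·1)=-27/10, b=Δ0−h0·(2M0+M1)/6=87/10
seg 1: a=5, c=M1/2=-81/10, d=(M2−M1)/(6·2)=121/40, b=Δ1−h1·(2M1+M2)/6=3/5
seg 2: a=-2, c=M2/2=201/20, d=(M3−M2)/(6·1)=-151/20, b=Δ2−h2·(2M2+M3)/6=9/2
seg 3: a=5, c=M3/2=-63/5, d=(M4−M3)/(6·1)=113/20, b=Δ3−h3·(2M3+M4)/6=39/20
seg 4: a=0, c=M4/2=87/20, d=(M5−M4)/(6·2)=-29/40, b=Δ4−h4·(2M4+M5)/6=-63/10
t_q=11/2 → seg 4, τ=1/2; S=0+-63/10·τ+87/20·τ²+-29/40·τ³=-689/320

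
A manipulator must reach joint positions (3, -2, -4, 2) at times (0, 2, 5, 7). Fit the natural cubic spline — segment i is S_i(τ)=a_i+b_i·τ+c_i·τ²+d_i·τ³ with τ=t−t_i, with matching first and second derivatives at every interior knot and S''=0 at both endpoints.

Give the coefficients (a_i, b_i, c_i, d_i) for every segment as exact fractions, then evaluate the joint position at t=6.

Δ: Δ0=-5/2, Δ1=-2/3, Δ2=3
row 1: diag=10, rhs=11; c'=3/10, d'=11/10
row 2: denom=10−3·3/10=91/10; d'=(22−3·11/10)/(91/10)=187/91
back: M2=187/91
back: M1=11/10−3/10·187/91=44/91
M: M0=0, M1=44/91, M2=187/91, M3=0
seg 0: a=3, c=M0/2=0, d=(M1−M0)/(6·2)=11/273, b=Δ0−h0·(2M0+M1)/6=-1453/546
seg 1: a=-2, c=M1/2=22/91, d=(M2−M1)/(6·3)=11/126, b=Δ1−h1·(2M1+M2)/6=-1189/546
seg 2: a=-4, c=M2/2=187/182, d=(M3−M2)/(6·2)=-187/1092, b=Δ2−h2·(2M2+M3)/6=445/273
t_q=6 → seg 2, τ=1; S=-4+445/273·τ+187/182·τ²+-187/1092·τ³=-551/364

  seg 0: a=3 b=-1453/546 c=0 d=11/273
  seg 1: a=-2 b=-1189/546 c=22/91 d=11/126
  seg 2: a=-4 b=445/273 c=187/182 d=-187/1092
S(6) = -551/364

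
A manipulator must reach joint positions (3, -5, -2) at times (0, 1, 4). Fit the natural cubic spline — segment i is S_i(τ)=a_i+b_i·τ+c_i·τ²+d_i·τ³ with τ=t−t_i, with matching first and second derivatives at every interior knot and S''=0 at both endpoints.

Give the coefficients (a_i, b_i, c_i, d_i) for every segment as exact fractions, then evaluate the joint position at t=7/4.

Δ: Δ0=-8, Δ1=1
row 1: diag=8, rhs=54; c'=3/8, d'=27/4
back: M1=27/4
M: M0=0, M1=27/4, M2=0
seg 0: a=3, c=M0/2=0, d=(M1−M0)/(6·1)=9/8, b=Δ0−h0·(2M0+M1)/6=-73/8
seg 1: a=-5, c=M1/2=27/8, d=(M2−M1)/(6·3)=-3/8, b=Δ1−h1·(2M1+M2)/6=-23/4
t_q=7/4 → seg 1, τ=3/4; S=-5+-23/4·τ+27/8·τ²+-3/8·τ³=-3877/512

  seg 0: a=3 b=-73/8 c=0 d=9/8
  seg 1: a=-5 b=-23/4 c=27/8 d=-3/8
S(7/4) = -3877/512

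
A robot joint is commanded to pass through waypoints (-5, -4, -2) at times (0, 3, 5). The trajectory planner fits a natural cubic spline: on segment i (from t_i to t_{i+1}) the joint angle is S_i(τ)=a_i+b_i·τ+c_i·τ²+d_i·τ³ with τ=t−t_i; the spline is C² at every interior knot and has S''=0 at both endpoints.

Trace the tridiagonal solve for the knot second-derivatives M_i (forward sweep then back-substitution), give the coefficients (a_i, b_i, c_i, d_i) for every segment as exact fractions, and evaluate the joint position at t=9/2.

  seg 0: a=-5 b=2/15 c=0 d=1/45
  seg 1: a=-4 b=11/15 c=1/5 d=-1/30
S(9/2) = -41/16

Δ: Δ0=1/3, Δ1=1
row 1: diag=10, rhs=4; c'=1/5, d'=2/5
back: M1=2/5
M: M0=0, M1=2/5, M2=0
seg 0: a=-5, c=M0/2=0, d=(M1−M0)/(6·3)=1/45, b=Δ0−h0·(2M0+M1)/6=2/15
seg 1: a=-4, c=M1/2=1/5, d=(M2−M1)/(6·2)=-1/30, b=Δ1−h1·(2M1+M2)/6=11/15
t_q=9/2 → seg 1, τ=3/2; S=-4+11/15·τ+1/5·τ²+-1/30·τ³=-41/16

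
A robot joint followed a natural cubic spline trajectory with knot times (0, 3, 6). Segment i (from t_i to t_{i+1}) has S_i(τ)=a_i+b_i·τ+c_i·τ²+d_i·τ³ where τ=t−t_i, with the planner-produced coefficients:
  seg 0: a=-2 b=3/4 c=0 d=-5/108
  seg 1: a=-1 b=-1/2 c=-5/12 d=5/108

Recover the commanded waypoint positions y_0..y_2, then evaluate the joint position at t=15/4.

y_0=-2 y_1=-1 y_2=-5
S(15/4) = -407/256

y_0 = S_0(0) = a_0 = -2
y_1 = S_1(0) = a_1 = -1
y_2 = S_1(3) = -5
t_q=15/4 is in segment 1 (τ=3/4); S_1(τ)=-407/256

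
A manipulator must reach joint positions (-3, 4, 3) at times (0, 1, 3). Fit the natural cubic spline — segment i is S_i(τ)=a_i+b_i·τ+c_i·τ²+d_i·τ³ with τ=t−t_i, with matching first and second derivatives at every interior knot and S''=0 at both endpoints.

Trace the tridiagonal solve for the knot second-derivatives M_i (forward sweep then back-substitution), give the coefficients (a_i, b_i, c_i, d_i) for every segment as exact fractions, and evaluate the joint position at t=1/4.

  seg 0: a=-3 b=33/4 c=0 d=-5/4
  seg 1: a=4 b=9/2 c=-15/4 d=5/8
S(1/4) = -245/256

Δ: Δ0=7, Δ1=-1/2
row 1: diag=6, rhs=-45; c'=1/3, d'=-15/2
back: M1=-15/2
M: M0=0, M1=-15/2, M2=0
seg 0: a=-3, c=M0/2=0, d=(M1−M0)/(6·1)=-5/4, b=Δ0−h0·(2M0+M1)/6=33/4
seg 1: a=4, c=M1/2=-15/4, d=(M2−M1)/(6·2)=5/8, b=Δ1−h1·(2M1+M2)/6=9/2
t_q=1/4 → seg 0, τ=1/4; S=-3+33/4·τ+0·τ²+-5/4·τ³=-245/256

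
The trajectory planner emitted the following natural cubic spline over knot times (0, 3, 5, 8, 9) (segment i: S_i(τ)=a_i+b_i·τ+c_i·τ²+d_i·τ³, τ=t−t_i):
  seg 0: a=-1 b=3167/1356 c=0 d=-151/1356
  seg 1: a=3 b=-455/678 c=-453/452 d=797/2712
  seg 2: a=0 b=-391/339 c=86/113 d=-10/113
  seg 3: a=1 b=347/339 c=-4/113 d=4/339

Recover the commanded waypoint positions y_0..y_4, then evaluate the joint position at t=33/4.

y_0=-1 y_1=3 y_2=0 y_3=1 y_4=2
S(33/4) = 2267/1808

y_0 = S_0(0) = a_0 = -1
y_1 = S_1(0) = a_1 = 3
y_2 = S_2(0) = a_2 = 0
y_3 = S_3(0) = a_3 = 1
y_4 = S_3(1) = 2
t_q=33/4 is in segment 3 (τ=1/4); S_3(τ)=2267/1808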